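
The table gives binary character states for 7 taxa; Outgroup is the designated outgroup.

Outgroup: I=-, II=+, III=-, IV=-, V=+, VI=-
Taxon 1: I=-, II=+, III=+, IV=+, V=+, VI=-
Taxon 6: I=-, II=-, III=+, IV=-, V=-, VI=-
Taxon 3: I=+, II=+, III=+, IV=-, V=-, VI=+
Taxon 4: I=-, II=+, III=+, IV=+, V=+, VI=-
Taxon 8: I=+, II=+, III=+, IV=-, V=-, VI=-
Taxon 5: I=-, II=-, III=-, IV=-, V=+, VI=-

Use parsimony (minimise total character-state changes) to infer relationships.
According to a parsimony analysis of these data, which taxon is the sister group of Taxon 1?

Character polarity is set by the outgroup: the derived state is whichever differs from the outgroup's state, so for II, V the derived state is '-', and for the remaining characters it is '+'.
I: derived state '+' in Taxon 3 and Taxon 8 only — synapomorphy for {Taxon 3, Taxon 8}.
II groups Taxon 5 and Taxon 6, which is incompatible with the clades supported by the remaining characters; treating it as convergent (homoplasy) costs fewer steps than any alternative tree.
III (derived state '+') is shared by Taxon 1, Taxon 3, Taxon 4, Taxon 6, and Taxon 8 — a synapomorphy uniting that clade.
Only Taxon 1 and Taxon 4 show the derived state '+' for IV, supporting them as a clade.
Only Taxon 3, Taxon 6, and Taxon 8 show the derived state '-' for V, supporting them as a clade.
VI (derived state '+') is unique to Taxon 3 (autapomorphy; uninformative for grouping).
Most parsimonious ingroup topology: (((Taxon 1,Taxon 4),(Taxon 6,(Taxon 3,Taxon 8))),Taxon 5).
Taxon 1 and Taxon 4 form a cherry on this tree, so they are sister taxa.

Taxon 4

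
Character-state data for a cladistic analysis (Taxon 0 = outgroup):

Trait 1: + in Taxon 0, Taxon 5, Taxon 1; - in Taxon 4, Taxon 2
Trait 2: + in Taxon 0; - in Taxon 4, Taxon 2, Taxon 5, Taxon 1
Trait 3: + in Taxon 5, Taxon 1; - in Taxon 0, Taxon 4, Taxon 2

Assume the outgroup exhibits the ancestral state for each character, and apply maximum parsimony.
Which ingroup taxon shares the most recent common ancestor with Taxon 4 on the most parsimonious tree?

Taxon 2

Character polarity is set by the outgroup: the derived state is whichever differs from the outgroup's state, so for Trait 1, Trait 2 the derived state is '-', and for the remaining characters it is '+'.
Trait 1: derived state '-' in Taxon 2 and Taxon 4 only — synapomorphy for {Taxon 2, Taxon 4}.
All ingroup taxa share the derived state '-' for Trait 2; it defines the ingroup but does not resolve relationships within it.
Only Taxon 1 and Taxon 5 show the derived state '+' for Trait 3, supporting them as a clade.
Most parsimonious ingroup topology: ((Taxon 4,Taxon 2),(Taxon 5,Taxon 1)).
Taxon 4 and Taxon 2 form a cherry on this tree, so they are sister taxa.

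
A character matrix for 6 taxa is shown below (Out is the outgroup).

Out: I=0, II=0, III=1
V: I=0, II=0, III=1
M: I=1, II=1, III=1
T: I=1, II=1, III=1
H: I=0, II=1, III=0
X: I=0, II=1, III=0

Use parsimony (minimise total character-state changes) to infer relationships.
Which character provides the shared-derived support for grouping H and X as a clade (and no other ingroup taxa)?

Character polarity is set by the outgroup: the derived state is whichever differs from the outgroup's state, so for III the derived state is '0', and for the remaining characters it is '1'.
Only M and T show the derived state '1' for I, supporting them as a clade.
II: derived state '1' in H, M, T, and X only — synapomorphy for {H, M, T, X}.
III: derived state '0' in H and X only — synapomorphy for {H, X}.
Most parsimonious ingroup topology: (V,((M,T),(H,X))).
The clade {H, X} is supported by III: its derived state '0' occurs in exactly those taxa and in no other taxon (including the outgroup).

III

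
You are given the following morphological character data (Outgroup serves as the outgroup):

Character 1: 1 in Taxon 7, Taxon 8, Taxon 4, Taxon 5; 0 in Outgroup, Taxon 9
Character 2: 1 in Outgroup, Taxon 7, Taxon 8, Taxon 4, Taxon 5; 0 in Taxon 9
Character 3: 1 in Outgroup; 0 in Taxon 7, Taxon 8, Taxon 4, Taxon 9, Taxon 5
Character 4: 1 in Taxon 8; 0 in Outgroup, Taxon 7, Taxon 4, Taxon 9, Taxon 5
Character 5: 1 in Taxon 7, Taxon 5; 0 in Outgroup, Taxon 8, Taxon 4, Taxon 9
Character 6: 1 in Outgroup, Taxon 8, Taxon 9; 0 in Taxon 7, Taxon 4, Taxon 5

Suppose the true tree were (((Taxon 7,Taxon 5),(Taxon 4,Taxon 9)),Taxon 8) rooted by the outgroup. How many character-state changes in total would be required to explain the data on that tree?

Map each character onto (((Taxon 7,Taxon 5),(Taxon 4,Taxon 9)),Taxon 8) (rooted by Outgroup) and count the minimum state changes it requires (Fitch parsimony):
Character 1: 2; Character 2: 1; Character 3: 1; Character 4: 1; Character 5: 1; Character 6: 2.
Total tree length = 8.

8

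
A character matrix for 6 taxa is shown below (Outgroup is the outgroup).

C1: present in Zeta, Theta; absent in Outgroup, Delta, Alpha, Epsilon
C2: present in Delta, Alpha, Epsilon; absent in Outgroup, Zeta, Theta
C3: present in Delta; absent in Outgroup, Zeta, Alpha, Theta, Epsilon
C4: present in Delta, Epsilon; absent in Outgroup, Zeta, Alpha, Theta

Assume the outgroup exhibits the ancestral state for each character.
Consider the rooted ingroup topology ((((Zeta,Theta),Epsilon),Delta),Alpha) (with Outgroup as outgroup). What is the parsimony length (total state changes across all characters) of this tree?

Map each character onto ((((Zeta,Theta),Epsilon),Delta),Alpha) (rooted by Outgroup) and count the minimum state changes it requires (Fitch parsimony):
C1: 1; C2: 2; C3: 1; C4: 2.
Total tree length = 6.

6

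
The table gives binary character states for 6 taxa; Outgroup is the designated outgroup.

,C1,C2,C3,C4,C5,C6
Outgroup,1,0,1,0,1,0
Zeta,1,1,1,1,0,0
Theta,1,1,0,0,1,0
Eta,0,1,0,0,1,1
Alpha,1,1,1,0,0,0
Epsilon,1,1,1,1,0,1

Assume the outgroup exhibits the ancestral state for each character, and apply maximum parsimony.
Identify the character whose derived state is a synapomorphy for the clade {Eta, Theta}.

C3

Character polarity is set by the outgroup: the derived state is whichever differs from the outgroup's state, so for C1, C3, C5 the derived state is '0', and for the remaining characters it is '1'.
C1 (derived state '0') is unique to Eta (autapomorphy; uninformative for grouping).
All ingroup taxa share the derived state '1' for C2; it defines the ingroup but does not resolve relationships within it.
C3 (derived state '0') is shared by Eta and Theta — a synapomorphy uniting that clade.
C4: derived state '1' in Epsilon and Zeta only — synapomorphy for {Epsilon, Zeta}.
C5 (derived state '0') is shared by Alpha, Epsilon, and Zeta — a synapomorphy uniting that clade.
C6 (state '1') occurs in Epsilon and Eta but conflicts with the nesting implied by the other characters — most parsimoniously interpreted as homoplasy.
Most parsimonious ingroup topology: (((Zeta,Epsilon),Alpha),(Theta,Eta)).
The clade {Eta, Theta} is supported by C3: its derived state '0' occurs in exactly those taxa and in no other taxon (including the outgroup).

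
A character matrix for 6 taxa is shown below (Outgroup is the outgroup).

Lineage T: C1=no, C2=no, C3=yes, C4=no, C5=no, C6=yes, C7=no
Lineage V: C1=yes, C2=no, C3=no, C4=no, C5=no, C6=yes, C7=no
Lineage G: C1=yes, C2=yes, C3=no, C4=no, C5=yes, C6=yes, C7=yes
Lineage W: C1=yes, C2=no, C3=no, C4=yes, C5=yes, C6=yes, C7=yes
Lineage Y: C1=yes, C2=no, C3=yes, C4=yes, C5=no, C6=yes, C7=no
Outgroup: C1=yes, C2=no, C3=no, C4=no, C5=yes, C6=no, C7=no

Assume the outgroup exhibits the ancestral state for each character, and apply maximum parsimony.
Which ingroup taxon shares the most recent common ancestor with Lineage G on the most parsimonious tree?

Character polarity is set by the outgroup: the derived state is whichever differs from the outgroup's state, so for C1, C5 the derived state is 'no', and for the remaining characters it is 'yes'.
C1: derived state 'no' in Lineage T only — an autapomorphy, so it tells us nothing about relationships among taxa.
C2 (derived state 'yes') is unique to Lineage G (autapomorphy; uninformative for grouping).
C3: derived state 'yes' in Lineage T and Lineage Y only — synapomorphy for {Lineage T, Lineage Y}.
C4 groups Lineage W and Lineage Y, which is incompatible with the clades supported by the remaining characters; treating it as convergent (homoplasy) costs fewer steps than any alternative tree.
C5 (derived state 'no') is shared by Lineage T, Lineage V, and Lineage Y — a synapomorphy uniting that clade.
C6 (derived state 'yes') is shared by all ingroup taxa — unites the whole ingroup.
Only Lineage G and Lineage W show the derived state 'yes' for C7, supporting them as a clade.
Most parsimonious ingroup topology: ((Lineage W,Lineage G),(Lineage V,(Lineage T,Lineage Y))).
Lineage G and Lineage W form a cherry on this tree, so they are sister taxa.

Lineage W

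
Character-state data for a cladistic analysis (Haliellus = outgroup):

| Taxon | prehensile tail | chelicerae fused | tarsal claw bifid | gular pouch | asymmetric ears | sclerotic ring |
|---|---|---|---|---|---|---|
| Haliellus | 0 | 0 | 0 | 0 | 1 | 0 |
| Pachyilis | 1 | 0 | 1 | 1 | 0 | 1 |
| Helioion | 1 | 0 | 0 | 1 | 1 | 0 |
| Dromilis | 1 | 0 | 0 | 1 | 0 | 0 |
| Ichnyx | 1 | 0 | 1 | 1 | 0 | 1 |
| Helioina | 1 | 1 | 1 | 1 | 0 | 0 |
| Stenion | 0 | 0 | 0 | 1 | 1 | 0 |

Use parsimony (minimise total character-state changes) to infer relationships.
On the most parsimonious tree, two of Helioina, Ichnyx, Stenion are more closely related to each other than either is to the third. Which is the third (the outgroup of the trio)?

Character polarity is set by the outgroup: the derived state is whichever differs from the outgroup's state, so for asymmetric ears the derived state is '0', and for the remaining characters it is '1'.
Only Dromilis, Helioina, Helioion, Ichnyx, and Pachyilis show the derived state '1' for prehensile tail, supporting them as a clade.
chelicerae fused (derived state '1') is unique to Helioina (autapomorphy; uninformative for grouping).
tarsal claw bifid (derived state '1') is shared by Helioina, Ichnyx, and Pachyilis — a synapomorphy uniting that clade.
gular pouch (derived state '1') is shared by all ingroup taxa — unites the whole ingroup.
asymmetric ears (derived state '0') is shared by Dromilis, Helioina, Ichnyx, and Pachyilis — a synapomorphy uniting that clade.
sclerotic ring: derived state '1' in Ichnyx and Pachyilis only — synapomorphy for {Ichnyx, Pachyilis}.
Most parsimonious ingroup topology: (((((Pachyilis,Ichnyx),Helioina),Dromilis),Helioion),Stenion).
Helioina and Ichnyx share a more recent common ancestor with each other than either does with Stenion, so Stenion is the least closely related of the three.

Stenion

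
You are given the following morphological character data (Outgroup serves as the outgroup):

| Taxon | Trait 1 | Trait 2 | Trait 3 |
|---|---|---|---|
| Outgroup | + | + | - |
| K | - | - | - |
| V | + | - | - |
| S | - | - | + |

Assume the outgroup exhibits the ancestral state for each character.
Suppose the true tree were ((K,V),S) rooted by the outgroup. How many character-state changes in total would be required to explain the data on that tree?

Map each character onto ((K,V),S) (rooted by Outgroup) and count the minimum state changes it requires (Fitch parsimony):
Trait 1: 2; Trait 2: 1; Trait 3: 1.
Total tree length = 4.

4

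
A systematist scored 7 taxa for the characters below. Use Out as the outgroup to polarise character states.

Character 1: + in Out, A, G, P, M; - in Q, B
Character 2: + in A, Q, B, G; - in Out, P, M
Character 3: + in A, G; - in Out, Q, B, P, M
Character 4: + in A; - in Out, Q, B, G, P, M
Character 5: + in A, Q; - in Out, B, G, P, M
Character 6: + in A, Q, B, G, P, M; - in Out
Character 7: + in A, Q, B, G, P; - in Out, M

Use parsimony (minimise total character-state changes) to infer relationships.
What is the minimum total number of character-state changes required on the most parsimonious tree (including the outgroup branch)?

8

Character polarity is set by the outgroup: the derived state is whichever differs from the outgroup's state, so for Character 1 the derived state is '-', and for the remaining characters it is '+'.
Character 1 (derived state '-') is shared by B and Q — a synapomorphy uniting that clade.
Only A, B, G, and Q show the derived state '+' for Character 2, supporting them as a clade.
Character 3: derived state '+' in A and G only — synapomorphy for {A, G}.
Character 4: derived state '+' in A only — an autapomorphy, so it tells us nothing about relationships among taxa.
Character 5 groups A and Q, which is incompatible with the clades supported by the remaining characters; treating it as convergent (homoplasy) costs fewer steps than any alternative tree.
Character 6 (derived state '+') is shared by all ingroup taxa — unites the whole ingroup.
Only A, B, G, P, and Q show the derived state '+' for Character 7, supporting them as a clade.
Most parsimonious ingroup topology: ((((A,G),(Q,B)),P),M).
Changes per character on this tree: Character 1: 1; Character 2: 1; Character 3: 1; Character 4: 1; Character 5: 2; Character 6: 1; Character 7: 1.
Total = 8.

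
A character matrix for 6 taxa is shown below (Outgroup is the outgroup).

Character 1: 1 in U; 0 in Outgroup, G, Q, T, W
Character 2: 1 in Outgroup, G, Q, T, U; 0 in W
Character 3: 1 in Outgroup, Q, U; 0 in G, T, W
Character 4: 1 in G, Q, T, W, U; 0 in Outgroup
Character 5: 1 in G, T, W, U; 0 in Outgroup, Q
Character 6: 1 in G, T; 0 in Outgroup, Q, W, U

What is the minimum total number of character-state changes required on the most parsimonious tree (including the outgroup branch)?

Character polarity is set by the outgroup: the derived state is whichever differs from the outgroup's state, so for Character 2, Character 3 the derived state is '0', and for the remaining characters it is '1'.
Character 1: derived state '1' in U only — an autapomorphy, so it tells us nothing about relationships among taxa.
Character 2: derived state '0' in W only — an autapomorphy, so it tells us nothing about relationships among taxa.
Character 3 (derived state '0') is shared by G, T, and W — a synapomorphy uniting that clade.
All ingroup taxa share the derived state '1' for Character 4; it defines the ingroup but does not resolve relationships within it.
Character 5 (derived state '1') is shared by G, T, U, and W — a synapomorphy uniting that clade.
Character 6: derived state '1' in G and T only — synapomorphy for {G, T}.
Most parsimonious ingroup topology: ((((G,T),W),U),Q).
Changes per character on this tree: Character 1: 1; Character 2: 1; Character 3: 1; Character 4: 1; Character 5: 1; Character 6: 1.
Total = 6.

6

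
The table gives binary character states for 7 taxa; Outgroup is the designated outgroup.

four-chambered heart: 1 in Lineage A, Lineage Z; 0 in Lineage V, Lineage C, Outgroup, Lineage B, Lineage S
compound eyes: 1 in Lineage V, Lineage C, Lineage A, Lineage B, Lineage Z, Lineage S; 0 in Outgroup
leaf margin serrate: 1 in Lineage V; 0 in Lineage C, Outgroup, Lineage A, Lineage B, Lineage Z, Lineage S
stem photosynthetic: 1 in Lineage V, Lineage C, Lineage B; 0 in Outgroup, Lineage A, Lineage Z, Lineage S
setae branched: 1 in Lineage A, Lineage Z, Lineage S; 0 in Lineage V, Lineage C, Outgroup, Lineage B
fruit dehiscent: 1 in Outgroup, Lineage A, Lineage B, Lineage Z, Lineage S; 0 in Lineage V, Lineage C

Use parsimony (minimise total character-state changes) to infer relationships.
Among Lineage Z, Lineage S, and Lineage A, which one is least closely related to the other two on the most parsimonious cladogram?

Lineage S

Character polarity is set by the outgroup: the derived state is whichever differs from the outgroup's state, so for fruit dehiscent the derived state is '0', and for the remaining characters it is '1'.
four-chambered heart (derived state '1') is shared by Lineage A and Lineage Z — a synapomorphy uniting that clade.
compound eyes (derived state '1') is shared by all ingroup taxa — unites the whole ingroup.
leaf margin serrate: derived state '1' in Lineage V only — an autapomorphy, so it tells us nothing about relationships among taxa.
Only Lineage B, Lineage C, and Lineage V show the derived state '1' for stem photosynthetic, supporting them as a clade.
setae branched (derived state '1') is shared by Lineage A, Lineage S, and Lineage Z — a synapomorphy uniting that clade.
Only Lineage C and Lineage V show the derived state '0' for fruit dehiscent, supporting them as a clade.
Most parsimonious ingroup topology: (((Lineage V,Lineage C),Lineage B),((Lineage A,Lineage Z),Lineage S)).
Lineage A and Lineage Z share a more recent common ancestor with each other than either does with Lineage S, so Lineage S is the least closely related of the three.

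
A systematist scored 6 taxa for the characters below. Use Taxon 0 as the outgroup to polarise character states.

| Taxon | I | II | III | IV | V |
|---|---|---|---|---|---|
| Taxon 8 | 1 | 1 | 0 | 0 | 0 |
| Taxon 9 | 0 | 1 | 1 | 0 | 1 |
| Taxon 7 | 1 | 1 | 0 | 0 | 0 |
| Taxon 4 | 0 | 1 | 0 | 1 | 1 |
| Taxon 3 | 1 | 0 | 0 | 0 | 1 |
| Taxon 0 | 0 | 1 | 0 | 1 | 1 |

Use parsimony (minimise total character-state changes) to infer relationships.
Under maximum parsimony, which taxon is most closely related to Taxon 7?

Character polarity is set by the outgroup: the derived state is whichever differs from the outgroup's state, so for II, IV, V the derived state is '0', and for the remaining characters it is '1'.
Only Taxon 3, Taxon 7, and Taxon 8 show the derived state '1' for I, supporting them as a clade.
II (derived state '0') is unique to Taxon 3 (autapomorphy; uninformative for grouping).
III: derived state '1' in Taxon 9 only — an autapomorphy, so it tells us nothing about relationships among taxa.
IV: derived state '0' in Taxon 3, Taxon 7, Taxon 8, and Taxon 9 only — synapomorphy for {Taxon 3, Taxon 7, Taxon 8, Taxon 9}.
Only Taxon 7 and Taxon 8 show the derived state '0' for V, supporting them as a clade.
Most parsimonious ingroup topology: (Taxon 4,(Taxon 9,((Taxon 7,Taxon 8),Taxon 3))).
Taxon 7 and Taxon 8 form a cherry on this tree, so they are sister taxa.

Taxon 8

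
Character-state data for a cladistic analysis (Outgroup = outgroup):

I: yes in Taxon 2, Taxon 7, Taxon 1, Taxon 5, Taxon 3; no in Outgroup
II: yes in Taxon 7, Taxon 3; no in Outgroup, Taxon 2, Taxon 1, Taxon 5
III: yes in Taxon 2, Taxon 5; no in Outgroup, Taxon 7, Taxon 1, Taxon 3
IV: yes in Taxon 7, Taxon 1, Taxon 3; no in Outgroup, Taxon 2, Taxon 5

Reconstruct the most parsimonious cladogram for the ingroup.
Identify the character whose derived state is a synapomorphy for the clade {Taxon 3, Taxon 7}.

II

The outgroup has state 'no' for every character, so 'yes' is the derived state throughout.
I (derived state 'yes') is shared by all ingroup taxa — unites the whole ingroup.
II: derived state 'yes' in Taxon 3 and Taxon 7 only — synapomorphy for {Taxon 3, Taxon 7}.
III: derived state 'yes' in Taxon 2 and Taxon 5 only — synapomorphy for {Taxon 2, Taxon 5}.
IV: derived state 'yes' in Taxon 1, Taxon 3, and Taxon 7 only — synapomorphy for {Taxon 1, Taxon 3, Taxon 7}.
Most parsimonious ingroup topology: ((Taxon 2,Taxon 5),((Taxon 7,Taxon 3),Taxon 1)).
The clade {Taxon 3, Taxon 7} is supported by II: its derived state 'yes' occurs in exactly those taxa and in no other taxon (including the outgroup).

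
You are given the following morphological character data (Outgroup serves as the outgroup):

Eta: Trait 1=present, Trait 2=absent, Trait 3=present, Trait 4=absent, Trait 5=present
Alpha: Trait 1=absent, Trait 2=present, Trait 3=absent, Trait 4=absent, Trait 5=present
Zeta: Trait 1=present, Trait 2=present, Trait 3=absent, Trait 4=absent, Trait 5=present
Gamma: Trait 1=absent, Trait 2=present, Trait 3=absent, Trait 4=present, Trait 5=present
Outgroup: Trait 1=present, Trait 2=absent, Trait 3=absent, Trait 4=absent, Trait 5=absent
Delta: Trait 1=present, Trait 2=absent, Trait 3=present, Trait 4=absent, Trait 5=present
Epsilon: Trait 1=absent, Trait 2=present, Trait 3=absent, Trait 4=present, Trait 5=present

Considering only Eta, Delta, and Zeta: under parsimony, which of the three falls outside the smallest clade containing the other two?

Zeta

Character polarity is set by the outgroup: the derived state is whichever differs from the outgroup's state, so for Trait 1 the derived state is 'absent', and for the remaining characters it is 'present'.
Only Alpha, Epsilon, and Gamma show the derived state 'absent' for Trait 1, supporting them as a clade.
Only Alpha, Epsilon, Gamma, and Zeta show the derived state 'present' for Trait 2, supporting them as a clade.
Trait 3: derived state 'present' in Delta and Eta only — synapomorphy for {Delta, Eta}.
Trait 4 (derived state 'present') is shared by Epsilon and Gamma — a synapomorphy uniting that clade.
Trait 5 (derived state 'present') is shared by all ingroup taxa — unites the whole ingroup.
Most parsimonious ingroup topology: ((Delta,Eta),((Alpha,(Epsilon,Gamma)),Zeta)).
Delta and Eta share a more recent common ancestor with each other than either does with Zeta, so Zeta is the least closely related of the three.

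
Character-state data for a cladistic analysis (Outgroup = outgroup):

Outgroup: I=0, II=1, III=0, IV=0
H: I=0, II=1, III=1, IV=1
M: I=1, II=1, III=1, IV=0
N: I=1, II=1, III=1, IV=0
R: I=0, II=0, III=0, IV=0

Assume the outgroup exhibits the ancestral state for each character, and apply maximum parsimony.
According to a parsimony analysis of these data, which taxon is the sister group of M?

N

Character polarity is set by the outgroup: the derived state is whichever differs from the outgroup's state, so for II the derived state is '0', and for the remaining characters it is '1'.
Only M and N show the derived state '1' for I, supporting them as a clade.
II (derived state '0') is unique to R (autapomorphy; uninformative for grouping).
III: derived state '1' in H, M, and N only — synapomorphy for {H, M, N}.
IV (derived state '1') is unique to H (autapomorphy; uninformative for grouping).
Most parsimonious ingroup topology: ((H,(M,N)),R).
M and N form a cherry on this tree, so they are sister taxa.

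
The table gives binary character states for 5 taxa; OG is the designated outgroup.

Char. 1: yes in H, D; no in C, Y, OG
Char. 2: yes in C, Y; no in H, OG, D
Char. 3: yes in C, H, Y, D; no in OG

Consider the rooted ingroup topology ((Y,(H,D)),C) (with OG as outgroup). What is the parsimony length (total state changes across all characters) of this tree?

Map each character onto ((Y,(H,D)),C) (rooted by OG) and count the minimum state changes it requires (Fitch parsimony):
Char. 1: 1; Char. 2: 2; Char. 3: 1.
Total tree length = 4.

4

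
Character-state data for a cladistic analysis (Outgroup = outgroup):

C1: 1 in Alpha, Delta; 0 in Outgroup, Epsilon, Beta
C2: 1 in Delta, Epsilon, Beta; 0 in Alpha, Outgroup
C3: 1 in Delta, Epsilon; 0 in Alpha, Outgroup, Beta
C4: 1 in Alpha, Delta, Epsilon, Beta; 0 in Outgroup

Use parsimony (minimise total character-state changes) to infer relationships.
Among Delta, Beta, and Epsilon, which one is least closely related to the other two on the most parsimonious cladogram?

The outgroup has state '0' for every character, so '1' is the derived state throughout.
C1 groups Alpha and Delta, which is incompatible with the clades supported by the remaining characters; treating it as convergent (homoplasy) costs fewer steps than any alternative tree.
Only Beta, Delta, and Epsilon show the derived state '1' for C2, supporting them as a clade.
Only Delta and Epsilon show the derived state '1' for C3, supporting them as a clade.
All ingroup taxa share the derived state '1' for C4; it defines the ingroup but does not resolve relationships within it.
Most parsimonious ingroup topology: ((Beta,(Epsilon,Delta)),Alpha).
Delta and Epsilon share a more recent common ancestor with each other than either does with Beta, so Beta is the least closely related of the three.

Beta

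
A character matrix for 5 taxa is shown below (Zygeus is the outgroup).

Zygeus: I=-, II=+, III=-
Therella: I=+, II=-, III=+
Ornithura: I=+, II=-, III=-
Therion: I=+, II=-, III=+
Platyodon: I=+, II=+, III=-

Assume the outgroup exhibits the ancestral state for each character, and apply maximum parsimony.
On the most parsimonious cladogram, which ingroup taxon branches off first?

Platyodon

Character polarity is set by the outgroup: the derived state is whichever differs from the outgroup's state, so for II the derived state is '-', and for the remaining characters it is '+'.
I (derived state '+') is shared by all ingroup taxa — unites the whole ingroup.
Only Ornithura, Therella, and Therion show the derived state '-' for II, supporting them as a clade.
III: derived state '+' in Therella and Therion only — synapomorphy for {Therella, Therion}.
Most parsimonious ingroup topology: (((Therella,Therion),Ornithura),Platyodon).
Platyodon is sister to the clade containing all other ingroup taxa, so it is the earliest-diverging (most basal) ingroup lineage.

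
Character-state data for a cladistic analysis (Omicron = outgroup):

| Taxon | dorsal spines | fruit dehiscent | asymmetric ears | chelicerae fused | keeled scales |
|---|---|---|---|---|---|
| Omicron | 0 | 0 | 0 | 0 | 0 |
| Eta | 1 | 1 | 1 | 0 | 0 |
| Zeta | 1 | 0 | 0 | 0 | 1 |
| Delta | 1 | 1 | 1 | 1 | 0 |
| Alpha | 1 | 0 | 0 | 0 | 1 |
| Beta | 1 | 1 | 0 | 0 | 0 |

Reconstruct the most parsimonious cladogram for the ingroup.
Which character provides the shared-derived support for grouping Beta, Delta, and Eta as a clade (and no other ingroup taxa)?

The outgroup has state '0' for every character, so '1' is the derived state throughout.
All ingroup taxa share the derived state '1' for dorsal spines; it defines the ingroup but does not resolve relationships within it.
fruit dehiscent (derived state '1') is shared by Beta, Delta, and Eta — a synapomorphy uniting that clade.
asymmetric ears: derived state '1' in Delta and Eta only — synapomorphy for {Delta, Eta}.
chelicerae fused: derived state '1' in Delta only — an autapomorphy, so it tells us nothing about relationships among taxa.
Only Alpha and Zeta show the derived state '1' for keeled scales, supporting them as a clade.
Most parsimonious ingroup topology: (((Eta,Delta),Beta),(Zeta,Alpha)).
The clade {Beta, Delta, Eta} is supported by fruit dehiscent: its derived state '1' occurs in exactly those taxa and in no other taxon (including the outgroup).

fruit dehiscent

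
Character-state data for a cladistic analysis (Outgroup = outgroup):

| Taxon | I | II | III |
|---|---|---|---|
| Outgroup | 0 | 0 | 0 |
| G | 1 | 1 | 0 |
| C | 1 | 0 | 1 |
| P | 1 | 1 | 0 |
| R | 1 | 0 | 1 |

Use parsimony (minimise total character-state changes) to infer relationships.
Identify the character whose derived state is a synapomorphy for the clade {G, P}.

The outgroup has state '0' for every character, so '1' is the derived state throughout.
I (derived state '1') is shared by all ingroup taxa — unites the whole ingroup.
II: derived state '1' in G and P only — synapomorphy for {G, P}.
Only C and R show the derived state '1' for III, supporting them as a clade.
Most parsimonious ingroup topology: ((G,P),(C,R)).
The clade {G, P} is supported by II: its derived state '1' occurs in exactly those taxa and in no other taxon (including the outgroup).

II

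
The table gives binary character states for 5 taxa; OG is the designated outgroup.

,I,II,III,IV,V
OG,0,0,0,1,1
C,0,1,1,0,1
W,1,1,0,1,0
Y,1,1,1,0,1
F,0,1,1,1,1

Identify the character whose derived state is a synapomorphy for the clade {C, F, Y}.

Character polarity is set by the outgroup: the derived state is whichever differs from the outgroup's state, so for IV, V the derived state is '0', and for the remaining characters it is '1'.
I groups W and Y, which is incompatible with the clades supported by the remaining characters; treating it as convergent (homoplasy) costs fewer steps than any alternative tree.
II (derived state '1') is shared by all ingroup taxa — unites the whole ingroup.
Only C, F, and Y show the derived state '1' for III, supporting them as a clade.
IV (derived state '0') is shared by C and Y — a synapomorphy uniting that clade.
V: derived state '0' in W only — an autapomorphy, so it tells us nothing about relationships among taxa.
Most parsimonious ingroup topology: (((C,Y),F),W).
The clade {C, F, Y} is supported by III: its derived state '1' occurs in exactly those taxa and in no other taxon (including the outgroup).

III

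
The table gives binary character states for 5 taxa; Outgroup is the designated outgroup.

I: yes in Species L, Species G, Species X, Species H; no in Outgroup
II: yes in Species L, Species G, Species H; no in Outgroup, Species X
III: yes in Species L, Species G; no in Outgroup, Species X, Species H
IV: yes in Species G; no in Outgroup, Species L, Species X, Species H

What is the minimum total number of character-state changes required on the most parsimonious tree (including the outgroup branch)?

4

The outgroup has state 'no' for every character, so 'yes' is the derived state throughout.
All ingroup taxa share the derived state 'yes' for I; it defines the ingroup but does not resolve relationships within it.
II: derived state 'yes' in Species G, Species H, and Species L only — synapomorphy for {Species G, Species H, Species L}.
Only Species G and Species L show the derived state 'yes' for III, supporting them as a clade.
IV (derived state 'yes') is unique to Species G (autapomorphy; uninformative for grouping).
Most parsimonious ingroup topology: (((Species L,Species G),Species H),Species X).
Changes per character on this tree: I: 1; II: 1; III: 1; IV: 1.
Total = 4.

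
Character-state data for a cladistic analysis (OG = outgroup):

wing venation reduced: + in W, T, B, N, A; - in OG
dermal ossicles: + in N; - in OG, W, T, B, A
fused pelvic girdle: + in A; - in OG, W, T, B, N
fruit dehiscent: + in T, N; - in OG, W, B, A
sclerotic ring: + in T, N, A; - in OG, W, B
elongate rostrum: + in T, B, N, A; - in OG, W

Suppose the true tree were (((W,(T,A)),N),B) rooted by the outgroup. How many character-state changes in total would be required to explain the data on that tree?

9

Map each character onto (((W,(T,A)),N),B) (rooted by OG) and count the minimum state changes it requires (Fitch parsimony):
wing venation reduced: 1; dermal ossicles: 1; fused pelvic girdle: 1; fruit dehiscent: 2; sclerotic ring: 2; elongate rostrum: 2.
Total tree length = 9.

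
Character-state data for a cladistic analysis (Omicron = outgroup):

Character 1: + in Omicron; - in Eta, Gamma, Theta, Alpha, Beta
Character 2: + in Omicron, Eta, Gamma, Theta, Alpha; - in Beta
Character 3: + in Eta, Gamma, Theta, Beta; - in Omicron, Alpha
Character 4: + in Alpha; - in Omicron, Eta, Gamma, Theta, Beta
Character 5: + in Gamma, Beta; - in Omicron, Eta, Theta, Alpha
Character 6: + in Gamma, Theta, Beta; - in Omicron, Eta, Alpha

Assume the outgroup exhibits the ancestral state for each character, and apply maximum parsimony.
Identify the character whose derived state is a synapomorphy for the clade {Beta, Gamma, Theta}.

Character 6

Character polarity is set by the outgroup: the derived state is whichever differs from the outgroup's state, so for Character 1, Character 2 the derived state is '-', and for the remaining characters it is '+'.
All ingroup taxa share the derived state '-' for Character 1; it defines the ingroup but does not resolve relationships within it.
Character 2 (derived state '-') is unique to Beta (autapomorphy; uninformative for grouping).
Character 3 (derived state '+') is shared by Beta, Eta, Gamma, and Theta — a synapomorphy uniting that clade.
Character 4: derived state '+' in Alpha only — an autapomorphy, so it tells us nothing about relationships among taxa.
Only Beta and Gamma show the derived state '+' for Character 5, supporting them as a clade.
Character 6 (derived state '+') is shared by Beta, Gamma, and Theta — a synapomorphy uniting that clade.
Most parsimonious ingroup topology: ((Eta,((Gamma,Beta),Theta)),Alpha).
The clade {Beta, Gamma, Theta} is supported by Character 6: its derived state '+' occurs in exactly those taxa and in no other taxon (including the outgroup).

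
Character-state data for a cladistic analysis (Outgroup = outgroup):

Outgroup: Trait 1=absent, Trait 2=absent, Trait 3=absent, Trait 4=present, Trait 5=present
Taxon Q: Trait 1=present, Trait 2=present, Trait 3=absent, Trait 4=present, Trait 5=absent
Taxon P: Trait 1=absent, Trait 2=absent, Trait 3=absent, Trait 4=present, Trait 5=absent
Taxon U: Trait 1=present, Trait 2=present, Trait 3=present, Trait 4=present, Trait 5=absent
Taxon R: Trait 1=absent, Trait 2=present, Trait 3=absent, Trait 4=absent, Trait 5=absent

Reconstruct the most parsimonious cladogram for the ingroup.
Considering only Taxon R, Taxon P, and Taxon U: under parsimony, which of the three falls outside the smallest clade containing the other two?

Taxon P

Character polarity is set by the outgroup: the derived state is whichever differs from the outgroup's state, so for Trait 4, Trait 5 the derived state is 'absent', and for the remaining characters it is 'present'.
Only Taxon Q and Taxon U show the derived state 'present' for Trait 1, supporting them as a clade.
Trait 2 (derived state 'present') is shared by Taxon Q, Taxon R, and Taxon U — a synapomorphy uniting that clade.
Trait 3 (derived state 'present') is unique to Taxon U (autapomorphy; uninformative for grouping).
Trait 4 (derived state 'absent') is unique to Taxon R (autapomorphy; uninformative for grouping).
All ingroup taxa share the derived state 'absent' for Trait 5; it defines the ingroup but does not resolve relationships within it.
Most parsimonious ingroup topology: (((Taxon Q,Taxon U),Taxon R),Taxon P).
Taxon U and Taxon R share a more recent common ancestor with each other than either does with Taxon P, so Taxon P is the least closely related of the three.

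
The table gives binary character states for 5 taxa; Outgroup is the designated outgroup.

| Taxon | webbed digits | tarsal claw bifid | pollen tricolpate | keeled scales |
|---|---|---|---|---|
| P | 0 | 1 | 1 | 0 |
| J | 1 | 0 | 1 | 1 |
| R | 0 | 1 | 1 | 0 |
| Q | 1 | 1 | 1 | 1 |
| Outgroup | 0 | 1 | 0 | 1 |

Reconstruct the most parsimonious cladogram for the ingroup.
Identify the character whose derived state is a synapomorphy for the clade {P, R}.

Character polarity is set by the outgroup: the derived state is whichever differs from the outgroup's state, so for tarsal claw bifid, keeled scales the derived state is '0', and for the remaining characters it is '1'.
webbed digits (derived state '1') is shared by J and Q — a synapomorphy uniting that clade.
tarsal claw bifid (derived state '0') is unique to J (autapomorphy; uninformative for grouping).
pollen tricolpate (derived state '1') is shared by all ingroup taxa — unites the whole ingroup.
keeled scales (derived state '0') is shared by P and R — a synapomorphy uniting that clade.
Most parsimonious ingroup topology: ((J,Q),(R,P)).
The clade {P, R} is supported by keeled scales: its derived state '0' occurs in exactly those taxa and in no other taxon (including the outgroup).

keeled scales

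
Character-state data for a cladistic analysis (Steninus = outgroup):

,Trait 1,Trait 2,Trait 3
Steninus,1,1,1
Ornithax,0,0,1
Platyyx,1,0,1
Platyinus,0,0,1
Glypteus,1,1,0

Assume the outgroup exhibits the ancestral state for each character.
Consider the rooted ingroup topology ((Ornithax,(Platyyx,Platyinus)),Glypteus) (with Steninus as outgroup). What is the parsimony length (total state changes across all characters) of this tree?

Map each character onto ((Ornithax,(Platyyx,Platyinus)),Glypteus) (rooted by Steninus) and count the minimum state changes it requires (Fitch parsimony):
Trait 1: 2; Trait 2: 1; Trait 3: 1.
Total tree length = 4.

4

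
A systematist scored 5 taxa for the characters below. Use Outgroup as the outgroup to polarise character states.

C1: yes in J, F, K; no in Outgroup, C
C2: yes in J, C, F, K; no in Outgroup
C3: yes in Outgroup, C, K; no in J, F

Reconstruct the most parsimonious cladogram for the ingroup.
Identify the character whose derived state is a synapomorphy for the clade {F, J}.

Character polarity is set by the outgroup: the derived state is whichever differs from the outgroup's state, so for C3 the derived state is 'no', and for the remaining characters it is 'yes'.
Only F, J, and K show the derived state 'yes' for C1, supporting them as a clade.
All ingroup taxa share the derived state 'yes' for C2; it defines the ingroup but does not resolve relationships within it.
C3 (derived state 'no') is shared by F and J — a synapomorphy uniting that clade.
Most parsimonious ingroup topology: (((J,F),K),C).
The clade {F, J} is supported by C3: its derived state 'no' occurs in exactly those taxa and in no other taxon (including the outgroup).

C3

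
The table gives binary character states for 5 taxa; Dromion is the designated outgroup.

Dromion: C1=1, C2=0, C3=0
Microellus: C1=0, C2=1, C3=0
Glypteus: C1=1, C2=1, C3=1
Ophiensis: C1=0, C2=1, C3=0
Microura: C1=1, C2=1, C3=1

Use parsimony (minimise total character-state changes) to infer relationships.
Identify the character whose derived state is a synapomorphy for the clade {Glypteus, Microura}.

C3

Character polarity is set by the outgroup: the derived state is whichever differs from the outgroup's state, so for C1 the derived state is '0', and for the remaining characters it is '1'.
C1 (derived state '0') is shared by Microellus and Ophiensis — a synapomorphy uniting that clade.
All ingroup taxa share the derived state '1' for C2; it defines the ingroup but does not resolve relationships within it.
Only Glypteus and Microura show the derived state '1' for C3, supporting them as a clade.
Most parsimonious ingroup topology: ((Microellus,Ophiensis),(Glypteus,Microura)).
The clade {Glypteus, Microura} is supported by C3: its derived state '1' occurs in exactly those taxa and in no other taxon (including the outgroup).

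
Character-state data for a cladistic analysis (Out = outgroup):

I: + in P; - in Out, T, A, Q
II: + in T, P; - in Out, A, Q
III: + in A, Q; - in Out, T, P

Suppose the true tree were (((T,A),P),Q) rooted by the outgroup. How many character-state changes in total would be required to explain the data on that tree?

Map each character onto (((T,A),P),Q) (rooted by Out) and count the minimum state changes it requires (Fitch parsimony):
I: 1; II: 2; III: 2.
Total tree length = 5.

5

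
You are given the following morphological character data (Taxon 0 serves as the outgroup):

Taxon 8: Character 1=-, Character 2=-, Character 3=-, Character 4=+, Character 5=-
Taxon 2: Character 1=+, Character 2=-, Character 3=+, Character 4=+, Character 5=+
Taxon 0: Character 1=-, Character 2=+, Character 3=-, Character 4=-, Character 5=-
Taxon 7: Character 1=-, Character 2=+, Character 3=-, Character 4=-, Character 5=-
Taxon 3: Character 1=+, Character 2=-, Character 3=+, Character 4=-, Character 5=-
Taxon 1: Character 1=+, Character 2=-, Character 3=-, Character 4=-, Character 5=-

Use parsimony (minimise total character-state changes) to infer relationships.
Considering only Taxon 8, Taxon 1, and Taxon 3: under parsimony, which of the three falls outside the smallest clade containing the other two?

Character polarity is set by the outgroup: the derived state is whichever differs from the outgroup's state, so for Character 2 the derived state is '-', and for the remaining characters it is '+'.
Character 1 (derived state '+') is shared by Taxon 1, Taxon 2, and Taxon 3 — a synapomorphy uniting that clade.
Only Taxon 1, Taxon 2, Taxon 3, and Taxon 8 show the derived state '-' for Character 2, supporting them as a clade.
Character 3 (derived state '+') is shared by Taxon 2 and Taxon 3 — a synapomorphy uniting that clade.
Character 4 (state '+') occurs in Taxon 2 and Taxon 8 but conflicts with the nesting implied by the other characters — most parsimoniously interpreted as homoplasy.
Character 5 (derived state '+') is unique to Taxon 2 (autapomorphy; uninformative for grouping).
Most parsimonious ingroup topology: (Taxon 7,((Taxon 1,(Taxon 2,Taxon 3)),Taxon 8)).
Taxon 3 and Taxon 1 share a more recent common ancestor with each other than either does with Taxon 8, so Taxon 8 is the least closely related of the three.

Taxon 8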